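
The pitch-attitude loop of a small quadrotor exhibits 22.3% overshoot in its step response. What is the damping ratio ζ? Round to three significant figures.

From %OS = 100·exp(−πζ/√(1−ζ²)), invert to get ζ = −ln(OS)/√(π² + ln²(OS)) with OS = 0.223.
−ln 0.223 = 1.501, so ζ = 1.501/√(π² + 2.252) = 0.431.

ζ ≈ 0.431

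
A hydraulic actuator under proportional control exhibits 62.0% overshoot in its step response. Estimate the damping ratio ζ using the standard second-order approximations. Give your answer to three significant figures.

ζ ≈ 0.150

From %OS = 100·exp(−πζ/√(1−ζ²)), invert to get ζ = −ln(OS)/√(π² + ln²(OS)) with OS = 0.620.
−ln 0.620 = 0.4780, so ζ = 0.4780/√(π² + 0.2285) = 0.150.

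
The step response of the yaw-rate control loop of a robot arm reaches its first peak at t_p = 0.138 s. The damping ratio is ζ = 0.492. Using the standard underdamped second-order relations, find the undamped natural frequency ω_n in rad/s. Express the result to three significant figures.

Peak time t_p = π/ω_d, so ω_d = π/t_p = π/0.138 = 22.8 rad/s.
ω_n = ω_d/√(1−ζ²) = 22.8/√0.758 = 26.1 rad/s.

ω_n ≈ 26.1 rad/s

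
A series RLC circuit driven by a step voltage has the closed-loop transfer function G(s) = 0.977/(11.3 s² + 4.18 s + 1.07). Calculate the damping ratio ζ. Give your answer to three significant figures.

ζ ≈ 0.601

Dividing through by 11.3: denominator becomes s² + 0.3699 s + 0.09469.
So ω_n = √0.09469 = 0.308 rad/s and ζ = 0.3699/(2·0.308) = 0.601.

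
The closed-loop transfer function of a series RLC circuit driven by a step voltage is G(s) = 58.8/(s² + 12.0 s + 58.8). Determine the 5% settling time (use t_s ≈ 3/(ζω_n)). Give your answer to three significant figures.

t_s ≈ 0.500 s

ω_n = √58.8 = 7.67 rad/s; ζ = 12.0/(2·7.67) = 0.782.
t_s ≈ 3/(ζω_n) = 3/(0.782·7.67) = 0.500 s.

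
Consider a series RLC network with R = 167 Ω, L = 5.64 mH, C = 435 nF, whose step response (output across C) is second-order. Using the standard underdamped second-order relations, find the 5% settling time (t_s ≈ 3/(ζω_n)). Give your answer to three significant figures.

t_s ≈ 0.000203 s

For a series RLC circuit (capacitor voltage as output), ω_n = 1/√(LC) = 1/√(5.64 mH · 435 nF) = 20200 rad/s.
ζ = (R/2)·√(C/L) = (167/2)·√(435 nF/5.64 mH) = 0.733.
t_s ≈ 3/(ζω_n) = 0.000203 s.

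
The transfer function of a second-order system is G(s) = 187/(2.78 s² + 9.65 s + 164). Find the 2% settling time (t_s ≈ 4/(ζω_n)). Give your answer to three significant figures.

t_s ≈ 2.30 s

Dividing through by 2.78: denominator becomes s² + 3.471 s + 58.99.
So ω_n = √58.99 = 7.68 rad/s and ζ = 3.471/(2·7.68) = 0.226.
t_s ≈ 4/(ζω_n) = 2.30 s.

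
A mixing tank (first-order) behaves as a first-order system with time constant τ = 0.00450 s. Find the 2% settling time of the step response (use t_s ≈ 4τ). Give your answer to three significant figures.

t_s ≈ 4τ = 0.0180 s.

t_s ≈ 0.0180 s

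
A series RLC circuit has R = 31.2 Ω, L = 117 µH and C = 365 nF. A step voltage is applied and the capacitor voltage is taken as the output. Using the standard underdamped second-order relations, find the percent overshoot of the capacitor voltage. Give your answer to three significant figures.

%OS ≈ 0.378%

For a series RLC circuit (capacitor voltage as output), ω_n = 1/√(LC) = 1/√(117 µH · 365 nF) = 153000 rad/s.
ζ = (R/2)·√(C/L) = (31.2/2)·√(365 nF/117 µH) = 0.871.
%OS = 100 e^{−πζ/√(1−ζ²)} with ζ = 0.871 gives 0.378%.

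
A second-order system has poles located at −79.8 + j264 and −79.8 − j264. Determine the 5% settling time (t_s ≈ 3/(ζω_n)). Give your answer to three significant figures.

For poles at −σ ± jω_d, ζω_n = σ = 79.8, so t_s ≈ 3/σ = 0.0376 s.

t_s ≈ 0.0376 s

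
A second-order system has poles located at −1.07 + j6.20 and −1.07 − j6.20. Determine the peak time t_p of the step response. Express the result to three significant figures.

t_p ≈ 0.507 s

t_p = π/ω_d with ω_d = 6.20 (the imaginary part), so t_p = 0.507 s.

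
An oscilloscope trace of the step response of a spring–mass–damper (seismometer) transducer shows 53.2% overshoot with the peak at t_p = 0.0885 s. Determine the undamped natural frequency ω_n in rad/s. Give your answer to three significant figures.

The overshoot fixes ζ = −ln(OS)/√(π²+ln²(OS)) = 0.197.
From t_p = π/ω_d, ω_d = π/0.0885 = 35.5 rad/s, so ω_n = ω_d/√(1−ζ²) = 36.2 rad/s.

ω_n ≈ 36.2 rad/s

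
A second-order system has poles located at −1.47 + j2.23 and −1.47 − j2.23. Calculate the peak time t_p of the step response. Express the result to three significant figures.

t_p ≈ 1.41 s

t_p = π/ω_d with ω_d = 2.23 (the imaginary part), so t_p = 1.41 s.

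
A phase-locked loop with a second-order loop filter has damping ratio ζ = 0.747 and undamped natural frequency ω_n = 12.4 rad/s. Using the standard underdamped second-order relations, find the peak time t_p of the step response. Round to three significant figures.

The damped frequency is ω_d = ω_n√(1−ζ²) = 12.4·√(1−0.558) = 8.24 rad/s.
Peak time t_p = π/ω_d = π/8.24 = 0.381 s.

t_p ≈ 0.381 s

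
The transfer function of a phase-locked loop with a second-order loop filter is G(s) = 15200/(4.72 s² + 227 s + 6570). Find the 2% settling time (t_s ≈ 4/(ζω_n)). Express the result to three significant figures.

t_s ≈ 0.166 s

Dividing through by 4.72: denominator becomes s² + 48.09 s + 1392.
So ω_n = √1392 = 37.3 rad/s and ζ = 48.09/(2·37.3) = 0.645.
t_s ≈ 4/(ζω_n) = 0.166 s.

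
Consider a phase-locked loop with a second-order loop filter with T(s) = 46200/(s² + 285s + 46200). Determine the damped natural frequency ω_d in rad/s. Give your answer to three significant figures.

ω_d ≈ 161 rad/s

Matching coefficients with s² + 2ζω_n s + ω_n² gives ω_n² = 46200 ⇒ ω_n = 215 rad/s, and ζ = 285/(2ω_n) = 0.663.
The damped frequency ω_d = ω_n√(1−ζ²) = 161 rad/s.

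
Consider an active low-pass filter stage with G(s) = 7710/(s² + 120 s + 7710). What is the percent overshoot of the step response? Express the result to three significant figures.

%OS ≈ 5.29%

Matching coefficients with s² + 2ζω_n s + ω_n² gives ω_n² = 7710 ⇒ ω_n = 87.8 rad/s, and ζ = 120/(2ω_n) = 0.683.
%OS = 100 e^{−πζ/√(1−ζ²)} with ζ = 0.683 gives 5.29%.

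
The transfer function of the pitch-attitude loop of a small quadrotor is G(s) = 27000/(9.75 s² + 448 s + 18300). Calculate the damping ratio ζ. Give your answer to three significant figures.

Dividing through by 9.75: denominator becomes s² + 45.95 s + 1877.
So ω_n = √1877 = 43.3 rad/s and ζ = 45.95/(2·43.3) = 0.530.

ζ ≈ 0.530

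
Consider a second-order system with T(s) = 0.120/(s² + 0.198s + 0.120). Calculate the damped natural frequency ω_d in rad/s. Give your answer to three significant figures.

ω_d ≈ 0.332 rad/s

ω_n = √0.120 = 0.346 rad/s; ζ = 0.198/(2·0.346) = 0.286.
ω_d = ω_n√(1−ζ²) = 0.332 rad/s.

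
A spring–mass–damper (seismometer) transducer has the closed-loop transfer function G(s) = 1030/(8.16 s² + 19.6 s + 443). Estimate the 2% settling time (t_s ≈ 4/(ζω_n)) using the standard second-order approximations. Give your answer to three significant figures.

t_s ≈ 3.33 s

Dividing through by 8.16: denominator becomes s² + 2.402 s + 54.29.
So ω_n = √54.29 = 7.37 rad/s and ζ = 2.402/(2·7.37) = 0.163.
t_s ≈ 4/(ζω_n) = 3.33 s.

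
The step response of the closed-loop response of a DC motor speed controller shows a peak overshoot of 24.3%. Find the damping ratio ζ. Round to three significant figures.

ζ ≈ 0.411

ζ = −ln(OS)/√(π² + (ln OS)²). With OS = 0.243, ln OS = −1.415 and ζ = 1.415/3.445 = 0.411.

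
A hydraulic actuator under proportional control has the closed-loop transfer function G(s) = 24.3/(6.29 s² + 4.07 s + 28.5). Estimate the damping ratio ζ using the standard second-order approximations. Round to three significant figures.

ζ ≈ 0.152

Dividing through by 6.29: denominator becomes s² + 0.6471 s + 4.531.
So ω_n = √4.531 = 2.13 rad/s and ζ = 0.6471/(2·2.13) = 0.152.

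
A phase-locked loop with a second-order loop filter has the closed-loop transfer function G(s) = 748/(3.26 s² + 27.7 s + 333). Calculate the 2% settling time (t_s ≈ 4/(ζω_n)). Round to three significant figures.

t_s ≈ 0.942 s

Dividing through by 3.26: denominator becomes s² + 8.497 s + 102.1.
So ω_n = √102.1 = 10.1 rad/s and ζ = 8.497/(2·10.1) = 0.420.
t_s ≈ 4/(ζω_n) = 0.942 s.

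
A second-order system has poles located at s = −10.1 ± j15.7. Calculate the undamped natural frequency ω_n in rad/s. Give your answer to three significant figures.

The poles are at −σ ± jω_d with σ = 10.1 and ω_d = 15.7, so ω_n = √(σ²+ω_d²) = 18.7 rad/s and ζ = σ/ω_n = 0.541.

ω_n ≈ 18.7 rad/s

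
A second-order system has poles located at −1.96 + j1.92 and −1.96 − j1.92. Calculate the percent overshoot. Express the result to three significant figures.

With σ = 1.96, ω_d = 1.92: ω_n = √(σ²+ω_d²) = 2.74 rad/s, ζ = σ/ω_n = 0.714.
%OS = 100 e^{−πζ/√(1−ζ²)} with ζ = 0.714 gives 4.05%.

%OS ≈ 4.05%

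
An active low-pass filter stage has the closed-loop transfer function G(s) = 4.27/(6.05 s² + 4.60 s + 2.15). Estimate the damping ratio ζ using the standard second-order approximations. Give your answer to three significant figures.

ζ ≈ 0.638

Dividing through by 6.05: denominator becomes s² + 0.7603 s + 0.3554.
So ω_n = √0.3554 = 0.596 rad/s and ζ = 0.7603/(2·0.596) = 0.638.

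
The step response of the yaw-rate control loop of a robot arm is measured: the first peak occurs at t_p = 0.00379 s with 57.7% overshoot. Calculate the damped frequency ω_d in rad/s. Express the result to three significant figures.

ω_d ≈ 829 rad/s

t_p = π/ω_d, so ω_d = π/0.00379 = 829 rad/s.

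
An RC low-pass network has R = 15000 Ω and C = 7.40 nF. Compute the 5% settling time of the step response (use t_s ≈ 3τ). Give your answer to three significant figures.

t_s ≈ 0.000333 s

τ = RC = 15000 × 7.40 nF = 0.000111 s.
t_s ≈ 3τ = 0.000333 s.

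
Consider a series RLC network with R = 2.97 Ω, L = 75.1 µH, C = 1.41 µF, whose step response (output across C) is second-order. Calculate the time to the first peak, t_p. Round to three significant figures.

t_p ≈ 0.0000330 s

For a series RLC circuit (capacitor voltage as output), ω_n = 1/√(LC) = 1/√(75.1 µH · 1.41 µF) = 97200 rad/s.
ζ = (R/2)·√(C/L) = (2.97/2)·√(1.41 µF/75.1 µH) = 0.203.
ω_d = ω_n√(1−ζ²) = 95100 rad/s. t_p = π/ω_d = 0.0000330 s.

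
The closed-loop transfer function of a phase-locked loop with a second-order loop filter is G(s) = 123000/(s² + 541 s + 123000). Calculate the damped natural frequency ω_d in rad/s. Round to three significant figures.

Matching coefficients with s² + 2ζω_n s + ω_n² gives ω_n² = 123000 ⇒ ω_n = 351 rad/s, and ζ = 541/(2ω_n) = 0.771.
ω_d = ω_n√(1−ζ²) = 223 rad/s.

ω_d ≈ 223 rad/s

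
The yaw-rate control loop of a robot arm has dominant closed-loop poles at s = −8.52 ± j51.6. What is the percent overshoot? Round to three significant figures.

|pole| = ω_n = √(8.52² + 51.6²) = 52.3 rad/s; ζ = cos θ = σ/ω_n = 0.163.
%OS = 100 e^{−πζ/√(1−ζ²)} with ζ = 0.163 gives 59.5%.

%OS ≈ 59.5%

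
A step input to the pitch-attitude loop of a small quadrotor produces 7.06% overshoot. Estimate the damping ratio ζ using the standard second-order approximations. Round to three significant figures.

Inverting the overshoot relation: ζ = |ln 0.0706|/√(π² + ln²0.0706) = 0.645.

ζ ≈ 0.645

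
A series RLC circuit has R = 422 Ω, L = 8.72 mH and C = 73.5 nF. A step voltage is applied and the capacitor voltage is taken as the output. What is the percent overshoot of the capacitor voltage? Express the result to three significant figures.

%OS ≈ 8.76%

For a series RLC circuit (capacitor voltage as output), ω_n = 1/√(LC) = 1/√(8.72 mH · 73.5 nF) = 39500 rad/s.
ζ = (R/2)·√(C/L) = (422/2)·√(73.5 nF/8.72 mH) = 0.613.
%OS = 100·exp(−πζ/√(1−ζ²)) = 8.76%.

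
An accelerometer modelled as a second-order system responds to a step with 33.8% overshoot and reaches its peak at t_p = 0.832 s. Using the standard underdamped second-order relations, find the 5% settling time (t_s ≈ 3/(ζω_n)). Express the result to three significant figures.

t_s ≈ 2.30 s

ζ from %OS: ζ = |ln 0.338|/√(π²+ln²0.338) = 0.326.
From t_p = π/ω_d, ω_d = π/0.832 = 3.78 rad/s, so ω_n = ω_d/√(1−ζ²) = 3.99 rad/s.
t_s ≈ 3/(ζω_n) = 3/(0.326·3.99) = 2.30 s.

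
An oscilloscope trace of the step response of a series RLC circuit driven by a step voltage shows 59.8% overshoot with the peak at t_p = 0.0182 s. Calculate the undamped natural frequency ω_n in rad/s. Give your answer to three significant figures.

ω_n ≈ 175 rad/s

From the overshoot, ζ = −ln(OS)/√(π²+ln²(OS)) = 0.162.
From t_p = π/ω_d, ω_d = π/0.0182 = 173 rad/s, so ω_n = ω_d/√(1−ζ²) = 175 rad/s.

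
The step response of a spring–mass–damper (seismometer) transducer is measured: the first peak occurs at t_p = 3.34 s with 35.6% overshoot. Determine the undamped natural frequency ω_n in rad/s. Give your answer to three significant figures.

ω_n ≈ 0.990 rad/s

From the overshoot, ζ = −ln(OS)/√(π²+ln²(OS)) = 0.312.
From t_p = π/ω_d, ω_d = π/3.34 = 0.941 rad/s, so ω_n = ω_d/√(1−ζ²) = 0.990 rad/s.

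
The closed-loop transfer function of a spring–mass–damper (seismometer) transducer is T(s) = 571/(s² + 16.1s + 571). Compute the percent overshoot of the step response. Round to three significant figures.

%OS ≈ 32.5%

Comparing the denominator to s² + 2ζω_n s + ω_n²: ω_n = √571 = 23.9 rad/s, and 2ζω_n = 16.1 so ζ = 16.1/(2·23.9) = 0.337.
%OS = 100·exp(−πζ/√(1−ζ²)) = 32.5%.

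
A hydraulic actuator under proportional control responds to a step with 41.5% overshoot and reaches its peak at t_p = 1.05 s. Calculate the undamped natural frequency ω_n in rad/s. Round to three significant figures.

From the overshoot, ζ = −ln(OS)/√(π²+ln²(OS)) = 0.270.
From t_p = π/ω_d, ω_d = π/1.05 = 2.99 rad/s, so ω_n = ω_d/√(1−ζ²) = 3.11 rad/s.

ω_n ≈ 3.11 rad/s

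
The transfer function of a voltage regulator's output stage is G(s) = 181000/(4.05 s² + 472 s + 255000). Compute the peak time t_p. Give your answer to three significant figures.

Dividing through by 4.05: denominator becomes s² + 116.5 s + 62960.
So ω_n = √62960 = 251 rad/s and ζ = 116.5/(2·251) = 0.232.
The damped frequency ω_d = ω_n√(1−ζ²) = 244 rad/s. t_p = π/ω_d = 0.0129 s.

t_p ≈ 0.0129 s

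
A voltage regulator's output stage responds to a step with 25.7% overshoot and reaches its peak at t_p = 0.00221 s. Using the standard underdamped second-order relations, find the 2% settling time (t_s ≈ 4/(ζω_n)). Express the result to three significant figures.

The overshoot fixes ζ = −ln(OS)/√(π²+ln²(OS)) = 0.397.
From t_p = π/ω_d, ω_d = π/0.00221 = 1420 rad/s, so ω_n = ω_d/√(1−ζ²) = 1550 rad/s.
t_s ≈ 4/(ζω_n) = 4/(0.397·1550) = 0.00651 s.

t_s ≈ 0.00651 s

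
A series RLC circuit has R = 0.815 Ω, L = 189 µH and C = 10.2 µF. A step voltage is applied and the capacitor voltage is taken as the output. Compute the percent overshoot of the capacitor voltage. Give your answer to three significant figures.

%OS ≈ 74.2%

For a series RLC circuit (capacitor voltage as output), ω_n = 1/√(LC) = 1/√(189 µH · 10.2 µF) = 22800 rad/s.
ζ = (R/2)·√(C/L) = (0.815/2)·√(10.2 µF/189 µH) = 0.0947.
%OS = 100 e^{−πζ/√(1−ζ²)} with ζ = 0.0947 gives 74.2%.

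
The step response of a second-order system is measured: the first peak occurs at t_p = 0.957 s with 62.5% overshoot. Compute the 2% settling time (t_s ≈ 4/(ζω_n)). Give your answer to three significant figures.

t_s ≈ 8.14 s

The overshoot fixes ζ = −ln(OS)/√(π²+ln²(OS)) = 0.148.
From t_p = π/ω_d, ω_d = π/0.957 = 3.28 rad/s, so ω_n = ω_d/√(1−ζ²) = 3.32 rad/s.
t_s ≈ 4/(ζω_n) = 4/(0.148·3.32) = 8.14 s.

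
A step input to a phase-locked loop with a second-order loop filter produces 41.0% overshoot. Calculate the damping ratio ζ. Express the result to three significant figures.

ζ ≈ 0.273

ζ = −ln(OS)/√(π² + (ln OS)²). With OS = 0.410, ln OS = −0.8916 and ζ = 0.8916/3.266 = 0.273.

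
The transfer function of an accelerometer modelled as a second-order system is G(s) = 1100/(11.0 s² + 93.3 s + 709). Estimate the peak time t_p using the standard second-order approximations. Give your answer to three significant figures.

Dividing through by 11.0: denominator becomes s² + 8.482 s + 64.45.
So ω_n = √64.45 = 8.03 rad/s and ζ = 8.482/(2·8.03) = 0.528.
ω_d = 8.03·√(1 − 0.528²) = 6.82 rad/s. t_p = π/ω_d = 0.461 s.

t_p ≈ 0.461 s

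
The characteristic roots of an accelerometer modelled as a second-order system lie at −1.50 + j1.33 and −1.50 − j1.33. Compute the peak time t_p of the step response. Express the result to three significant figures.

t_p ≈ 2.36 s

t_p = π/ω_d with ω_d = 1.33 (the imaginary part), so t_p = 2.36 s.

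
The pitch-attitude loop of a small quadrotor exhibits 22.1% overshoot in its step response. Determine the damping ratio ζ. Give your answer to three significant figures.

Inverting the overshoot relation: ζ = |ln 0.221|/√(π² + ln²0.221) = 0.433.

ζ ≈ 0.433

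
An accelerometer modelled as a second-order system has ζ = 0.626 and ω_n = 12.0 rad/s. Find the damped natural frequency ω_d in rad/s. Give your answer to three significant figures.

ω_d = ω_n√(1−ζ²) = 12.0·√0.608 = 9.36 rad/s.

ω_d ≈ 9.36 rad/s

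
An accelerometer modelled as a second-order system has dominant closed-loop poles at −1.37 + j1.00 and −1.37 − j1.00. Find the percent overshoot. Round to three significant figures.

With σ = 1.37, ω_d = 1.00: ω_n = √(σ²+ω_d²) = 1.70 rad/s, ζ = σ/ω_n = 0.808.
%OS = 100 e^{−πζ/√(1−ζ²)} with ζ = 0.808 gives 1.35%.

%OS ≈ 1.35%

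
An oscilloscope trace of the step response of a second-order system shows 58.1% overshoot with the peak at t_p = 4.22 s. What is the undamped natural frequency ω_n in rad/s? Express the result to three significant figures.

ω_n ≈ 0.755 rad/s

The overshoot fixes ζ = −ln(OS)/√(π²+ln²(OS)) = 0.170.
From t_p = π/ω_d, ω_d = π/4.22 = 0.744 rad/s, so ω_n = ω_d/√(1−ζ²) = 0.755 rad/s.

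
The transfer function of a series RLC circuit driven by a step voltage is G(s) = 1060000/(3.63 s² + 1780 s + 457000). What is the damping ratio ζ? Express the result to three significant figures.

ζ ≈ 0.691

Dividing through by 3.63: denominator becomes s² + 490.4 s + 125900.
So ω_n = √125900 = 355 rad/s and ζ = 490.4/(2·355) = 0.691.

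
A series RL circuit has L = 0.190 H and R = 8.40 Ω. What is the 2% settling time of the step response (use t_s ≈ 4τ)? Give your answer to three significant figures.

t_s ≈ 0.0905 s

τ = L/R = 0.190/8.40 = 0.0226 s.
t_s ≈ 4τ = 0.0905 s.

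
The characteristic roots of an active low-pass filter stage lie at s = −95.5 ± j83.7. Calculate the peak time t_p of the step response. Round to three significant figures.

t_p ≈ 0.0375 s

t_p = π/ω_d with ω_d = 83.7 (the imaginary part), so t_p = 0.0375 s.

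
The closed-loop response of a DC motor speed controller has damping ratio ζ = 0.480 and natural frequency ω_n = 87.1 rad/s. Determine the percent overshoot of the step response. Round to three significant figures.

For an underdamped second-order system, %OS = 100·exp(−πζ/√(1−ζ²)).
πζ/√(1−ζ²) = π·0.480/√(1−0.230) = 1.719, so %OS = 100·e^(−1.719) = 17.9%.

%OS ≈ 17.9%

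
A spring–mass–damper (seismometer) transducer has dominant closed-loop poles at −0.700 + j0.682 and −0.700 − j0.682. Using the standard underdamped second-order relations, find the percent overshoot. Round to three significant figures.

%OS ≈ 3.98%

|pole| = ω_n = √(0.700² + 0.682²) = 0.977 rad/s; ζ = cos θ = σ/ω_n = 0.716.
Overshoot: exp(−π·0.716/√(1−0.716²)) = 0.0398, i.e. 3.98%.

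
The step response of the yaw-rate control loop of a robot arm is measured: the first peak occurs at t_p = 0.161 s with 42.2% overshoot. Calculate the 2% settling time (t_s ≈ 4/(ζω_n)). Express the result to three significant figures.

The overshoot fixes ζ = −ln(OS)/√(π²+ln²(OS)) = 0.265.
From t_p = π/ω_d, ω_d = π/0.161 = 19.5 rad/s, so ω_n = ω_d/√(1−ζ²) = 20.2 rad/s.
t_s ≈ 4/(ζω_n) = 4/(0.265·20.2) = 0.746 s.

t_s ≈ 0.746 s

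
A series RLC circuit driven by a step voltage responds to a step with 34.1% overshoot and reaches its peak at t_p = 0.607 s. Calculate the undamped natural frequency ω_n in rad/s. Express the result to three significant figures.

ω_n ≈ 5.47 rad/s

The overshoot fixes ζ = −ln(OS)/√(π²+ln²(OS)) = 0.324.
From t_p = π/ω_d, ω_d = π/0.607 = 5.18 rad/s, so ω_n = ω_d/√(1−ζ²) = 5.47 rad/s.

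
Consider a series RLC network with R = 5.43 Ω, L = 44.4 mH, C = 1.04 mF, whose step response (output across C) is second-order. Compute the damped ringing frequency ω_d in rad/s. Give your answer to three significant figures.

ω_d ≈ 134 rad/s

For a series RLC circuit (capacitor voltage as output), ω_n = 1/√(LC) = 1/√(44.4 mH · 1.04 mF) = 147 rad/s.
ζ = (R/2)·√(C/L) = (5.43/2)·√(1.04 mF/44.4 mH) = 0.416.
The damped frequency ω_d = ω_n√(1−ζ²) = 134 rad/s.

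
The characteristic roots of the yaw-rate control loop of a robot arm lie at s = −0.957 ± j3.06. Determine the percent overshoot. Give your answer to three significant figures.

The poles are at −σ ± jω_d with σ = 0.957 and ω_d = 3.06, so ω_n = √(σ²+ω_d²) = 3.21 rad/s and ζ = σ/ω_n = 0.298.
%OS = 100·exp(−πζ/√(1−ζ²)) = 37.4%.

%OS ≈ 37.4%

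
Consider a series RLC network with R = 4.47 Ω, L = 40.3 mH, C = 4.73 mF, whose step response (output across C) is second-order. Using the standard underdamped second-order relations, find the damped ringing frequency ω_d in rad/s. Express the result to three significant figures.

ω_d ≈ 46.6 rad/s

For a series RLC circuit (capacitor voltage as output), ω_n = 1/√(LC) = 1/√(40.3 mH · 4.73 mF) = 72.4 rad/s.
ζ = (R/2)·√(C/L) = (4.47/2)·√(4.73 mF/40.3 mH) = 0.766.
ω_d = ω_n√(1−ζ²) = 46.6 rad/s.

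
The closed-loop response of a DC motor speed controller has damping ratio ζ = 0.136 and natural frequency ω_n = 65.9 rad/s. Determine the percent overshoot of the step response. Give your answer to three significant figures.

For an underdamped second-order system, %OS = 100·exp(−πζ/√(1−ζ²)).
πζ/√(1−ζ²) = π·0.136/√(1−0.0185) = 0.4313, so %OS = 100·e^(−0.4313) = 65.0%.

%OS ≈ 65.0%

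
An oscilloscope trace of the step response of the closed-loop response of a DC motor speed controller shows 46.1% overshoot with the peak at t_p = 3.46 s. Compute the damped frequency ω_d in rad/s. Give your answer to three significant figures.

t_p = π/ω_d, so ω_d = π/3.46 = 0.908 rad/s.

ω_d ≈ 0.908 rad/s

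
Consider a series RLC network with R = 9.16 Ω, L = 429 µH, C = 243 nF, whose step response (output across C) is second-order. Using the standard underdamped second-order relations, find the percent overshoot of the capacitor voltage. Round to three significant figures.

%OS ≈ 70.9%

For a series RLC circuit (capacitor voltage as output), ω_n = 1/√(LC) = 1/√(429 µH · 243 nF) = 97900 rad/s.
ζ = (R/2)·√(C/L) = (9.16/2)·√(243 nF/429 µH) = 0.109.
Overshoot: exp(−π·0.109/√(1−0.109²)) = 0.709, i.e. 70.9%.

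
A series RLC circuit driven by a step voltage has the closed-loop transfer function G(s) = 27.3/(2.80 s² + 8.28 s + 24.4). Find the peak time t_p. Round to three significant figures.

Dividing through by 2.80: denominator becomes s² + 2.957 s + 8.714.
So ω_n = √8.714 = 2.95 rad/s and ζ = 2.957/(2·2.95) = 0.501.
The damped frequency ω_d = ω_n√(1−ζ²) = 2.56 rad/s. t_p = π/ω_d = 1.23 s.

t_p ≈ 1.23 s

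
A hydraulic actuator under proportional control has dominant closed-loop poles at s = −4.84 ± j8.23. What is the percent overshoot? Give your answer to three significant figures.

%OS ≈ 15.8%

|pole| = ω_n = √(4.84² + 8.23²) = 9.55 rad/s; ζ = cos θ = σ/ω_n = 0.507.
%OS = 100 e^{−πζ/√(1−ζ²)} with ζ = 0.507 gives 15.8%.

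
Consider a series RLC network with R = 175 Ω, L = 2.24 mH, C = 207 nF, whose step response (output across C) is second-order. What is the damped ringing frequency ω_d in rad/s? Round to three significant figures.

ω_d ≈ 25100 rad/s

For a series RLC circuit (capacitor voltage as output), ω_n = 1/√(LC) = 1/√(2.24 mH · 207 nF) = 46400 rad/s.
ζ = (R/2)·√(C/L) = (175/2)·√(207 nF/2.24 mH) = 0.841.
ω_d = 46400·√(1 − 0.841²) = 25100 rad/s.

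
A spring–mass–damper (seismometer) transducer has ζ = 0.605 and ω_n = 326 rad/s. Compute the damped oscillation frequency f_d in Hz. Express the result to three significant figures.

f_d ≈ 41.3 Hz

ω_d = ω_n√(1−ζ²) = 326·√0.634 = 260 rad/s.
f_d = ω_d/(2π) = 41.3 Hz.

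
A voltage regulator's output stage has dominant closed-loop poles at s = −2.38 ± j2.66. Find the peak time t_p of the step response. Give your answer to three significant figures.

t_p ≈ 1.18 s

t_p = π/ω_d with ω_d = 2.66 (the imaginary part), so t_p = 1.18 s.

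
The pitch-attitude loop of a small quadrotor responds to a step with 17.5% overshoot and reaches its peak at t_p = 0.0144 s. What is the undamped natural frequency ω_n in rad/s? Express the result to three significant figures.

ω_n ≈ 249 rad/s

The overshoot fixes ζ = −ln(OS)/√(π²+ln²(OS)) = 0.485.
t_p = π/ω_d ⇒ ω_d = 218 rad/s; then ω_n = ω_d/√(1−ζ²) = 249 rad/s.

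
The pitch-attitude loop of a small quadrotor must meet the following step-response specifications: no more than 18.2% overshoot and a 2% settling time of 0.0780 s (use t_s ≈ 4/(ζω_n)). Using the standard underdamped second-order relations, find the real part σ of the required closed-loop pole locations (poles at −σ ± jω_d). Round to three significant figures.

σ ≈ 51.3

The settling-time spec alone fixes σ = ζω_n = 4/t_s = 4/0.0780 = 51.3.
(Overshoot then fixes ζ = 0.477 and hence ω_d = σ·√(1−ζ²)/ζ = 94.6 rad/s.)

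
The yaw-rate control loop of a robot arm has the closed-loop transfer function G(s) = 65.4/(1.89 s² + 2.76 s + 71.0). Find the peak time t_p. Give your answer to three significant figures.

Dividing through by 1.89: denominator becomes s² + 1.460 s + 37.57.
So ω_n = √37.57 = 6.13 rad/s and ζ = 1.460/(2·6.13) = 0.119.
ω_d = ω_n√(1−ζ²) = 6.09 rad/s. t_p = π/ω_d = 0.516 s.

t_p ≈ 0.516 s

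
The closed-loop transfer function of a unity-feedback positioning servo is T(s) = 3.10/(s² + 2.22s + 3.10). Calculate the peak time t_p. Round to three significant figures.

t_p ≈ 2.30 s

Comparing the denominator to s² + 2ζω_n s + ω_n²: ω_n = √3.10 = 1.76 rad/s, and 2ζω_n = 2.22 so ζ = 2.22/(2·1.76) = 0.630.
The damped frequency ω_d = ω_n√(1−ζ²) = 1.37 rad/s. Then t_p = π/ω_d = 2.30 s.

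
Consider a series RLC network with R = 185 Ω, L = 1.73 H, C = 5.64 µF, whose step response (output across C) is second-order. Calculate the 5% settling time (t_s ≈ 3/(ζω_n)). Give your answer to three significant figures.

For a series RLC circuit (capacitor voltage as output), ω_n = 1/√(LC) = 1/√(1.73 H · 5.64 µF) = 320 rad/s.
ζ = (R/2)·√(C/L) = (185/2)·√(5.64 µF/1.73 H) = 0.167.
t_s ≈ 3/(ζω_n) = 0.0561 s.

t_s ≈ 0.0561 s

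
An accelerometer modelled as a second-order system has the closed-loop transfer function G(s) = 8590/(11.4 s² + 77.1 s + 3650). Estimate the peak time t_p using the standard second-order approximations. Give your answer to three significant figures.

Dividing through by 11.4: denominator becomes s² + 6.763 s + 320.2.
So ω_n = √320.2 = 17.9 rad/s and ζ = 6.763/(2·17.9) = 0.189.
ω_d = ω_n√(1−ζ²) = 17.6 rad/s. t_p = π/ω_d = 0.179 s.

t_p ≈ 0.179 s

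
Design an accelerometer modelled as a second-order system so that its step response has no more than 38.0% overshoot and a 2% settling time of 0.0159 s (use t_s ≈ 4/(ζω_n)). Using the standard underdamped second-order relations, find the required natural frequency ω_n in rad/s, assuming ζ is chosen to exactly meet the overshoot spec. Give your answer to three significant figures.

From %OS = 100·exp(−πζ/√(1−ζ²)), invert to get ζ = −ln(OS)/√(π² + ln²(OS)) with OS = 0.380.
−ln 0.380 = 0.9676, so ζ = 0.9676/√(π² + 0.9362) = 0.294.
Then ω_n = 4/(ζ t_s) = 4/(0.294 × 0.0159) = 855 rad/s.

ω_n ≈ 855 rad/s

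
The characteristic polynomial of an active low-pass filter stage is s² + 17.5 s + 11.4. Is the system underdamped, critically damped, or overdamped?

a² − 4b = 260 > 0 (two distinct real roots); the system is overdamped.

overdamped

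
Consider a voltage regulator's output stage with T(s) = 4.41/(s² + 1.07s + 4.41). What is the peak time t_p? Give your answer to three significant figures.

ω_n = √4.41 = 2.10 rad/s; ζ = 1.07/(2·2.10) = 0.255.
ω_d = 2.10·√(1 − 0.255²) = 2.03 rad/s. Then t_p = π/ω_d = 1.55 s.

t_p ≈ 1.55 s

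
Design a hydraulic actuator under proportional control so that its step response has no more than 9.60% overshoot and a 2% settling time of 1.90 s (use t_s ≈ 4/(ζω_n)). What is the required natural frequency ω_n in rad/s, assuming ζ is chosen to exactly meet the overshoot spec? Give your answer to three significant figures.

From %OS = 100·exp(−πζ/√(1−ζ²)), invert to get ζ = −ln(OS)/√(π² + ln²(OS)) with OS = 0.0960.
−ln 0.0960 = 2.343, so ζ = 2.343/√(π² + 5.492) = 0.598.
From t_s ≈ 4/(ζω_n): ω_n = 4/(ζ·t_s) = 4/(0.598·1.90) = 3.52 rad/s.

ω_n ≈ 3.52 rad/s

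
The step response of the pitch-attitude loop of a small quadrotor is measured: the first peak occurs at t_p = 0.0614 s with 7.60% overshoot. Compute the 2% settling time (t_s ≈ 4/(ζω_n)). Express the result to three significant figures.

ζ from %OS: ζ = |ln 0.0760|/√(π²+ln²0.0760) = 0.634.
t_p = π/ω_d ⇒ ω_d = 51.2 rad/s; then ω_n = ω_d/√(1−ζ²) = 66.2 rad/s.
t_s ≈ 4/(ζω_n) = 4/(0.634·66.2) = 0.0953 s.

t_s ≈ 0.0953 s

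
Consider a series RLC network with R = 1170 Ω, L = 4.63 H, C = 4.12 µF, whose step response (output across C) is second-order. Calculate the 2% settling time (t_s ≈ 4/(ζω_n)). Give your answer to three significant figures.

For a series RLC circuit (capacitor voltage as output), ω_n = 1/√(LC) = 1/√(4.63 H · 4.12 µF) = 229 rad/s.
ζ = (R/2)·√(C/L) = (1170/2)·√(4.12 µF/4.63 H) = 0.552.
t_s ≈ 4/(ζω_n) = 0.0317 s.

t_s ≈ 0.0317 s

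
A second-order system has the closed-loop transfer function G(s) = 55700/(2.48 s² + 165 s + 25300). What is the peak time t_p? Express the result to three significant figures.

t_p ≈ 0.0329 s

Dividing through by 2.48: denominator becomes s² + 66.53 s + 10200.
So ω_n = √10200 = 101 rad/s and ζ = 66.53/(2·101) = 0.329.
ω_d = ω_n√(1−ζ²) = 95.4 rad/s. t_p = π/ω_d = 0.0329 s.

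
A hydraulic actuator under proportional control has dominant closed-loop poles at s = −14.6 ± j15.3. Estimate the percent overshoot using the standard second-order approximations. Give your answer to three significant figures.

%OS ≈ 4.99%

With σ = 14.6, ω_d = 15.3: ω_n = √(σ²+ω_d²) = 21.1 rad/s, ζ = σ/ω_n = 0.690.
Overshoot: exp(−π·0.690/√(1−0.690²)) = 0.0499, i.e. 4.99%.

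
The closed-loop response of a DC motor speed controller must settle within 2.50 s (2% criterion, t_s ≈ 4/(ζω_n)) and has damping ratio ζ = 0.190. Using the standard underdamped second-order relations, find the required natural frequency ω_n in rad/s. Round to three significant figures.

ω_n ≈ 8.42 rad/s

Rearranging t_s ≈ 4/(ζω_n) gives ω_n = 4/(ζ·t_s) = 4/(0.190 × 2.50) = 8.42 rad/s.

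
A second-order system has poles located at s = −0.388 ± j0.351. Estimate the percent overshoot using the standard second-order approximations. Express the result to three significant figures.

|pole| = ω_n = √(0.388² + 0.351²) = 0.523 rad/s; ζ = cos θ = σ/ω_n = 0.742.
Overshoot: exp(−π·0.742/√(1−0.742²)) = 0.0310, i.e. 3.10%.

%OS ≈ 3.10%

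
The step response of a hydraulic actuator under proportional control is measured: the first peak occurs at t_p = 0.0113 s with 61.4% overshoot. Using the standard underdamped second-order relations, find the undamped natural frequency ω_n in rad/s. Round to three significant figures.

ω_n ≈ 281 rad/s

From the overshoot, ζ = −ln(OS)/√(π²+ln²(OS)) = 0.153.
t_p = π/ω_d ⇒ ω_d = 278 rad/s; then ω_n = ω_d/√(1−ζ²) = 281 rad/s.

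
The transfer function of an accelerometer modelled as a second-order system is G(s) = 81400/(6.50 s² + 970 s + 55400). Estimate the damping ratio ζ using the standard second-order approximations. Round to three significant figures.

Dividing through by 6.50: denominator becomes s² + 149.2 s + 8523.
So ω_n = √8523 = 92.3 rad/s and ζ = 149.2/(2·92.3) = 0.808.

ζ ≈ 0.808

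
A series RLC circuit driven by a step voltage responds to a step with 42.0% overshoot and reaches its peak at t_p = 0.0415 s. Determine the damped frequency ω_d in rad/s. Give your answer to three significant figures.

t_p = π/ω_d, so ω_d = π/0.0415 = 75.7 rad/s.

ω_d ≈ 75.7 rad/s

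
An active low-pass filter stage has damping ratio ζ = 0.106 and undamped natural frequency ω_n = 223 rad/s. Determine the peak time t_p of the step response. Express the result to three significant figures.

t_p ≈ 0.0142 s

The damped frequency is ω_d = ω_n√(1−ζ²) = 223·√(1−0.0112) = 222 rad/s.
Peak time t_p = π/ω_d = π/222 = 0.0142 s.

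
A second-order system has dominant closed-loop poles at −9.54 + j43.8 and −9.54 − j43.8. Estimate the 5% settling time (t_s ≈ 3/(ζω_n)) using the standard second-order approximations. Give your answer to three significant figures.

t_s ≈ 0.314 s

For poles at −σ ± jω_d, ζω_n = σ = 9.54, so t_s ≈ 3/σ = 0.314 s.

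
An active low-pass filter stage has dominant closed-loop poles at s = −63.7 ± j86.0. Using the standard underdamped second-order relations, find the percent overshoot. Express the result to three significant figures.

With σ = 63.7, ω_d = 86.0: ω_n = √(σ²+ω_d²) = 107 rad/s, ζ = σ/ω_n = 0.595.
%OS = 100·exp(−πζ/√(1−ζ²)) = 9.76%.

%OS ≈ 9.76%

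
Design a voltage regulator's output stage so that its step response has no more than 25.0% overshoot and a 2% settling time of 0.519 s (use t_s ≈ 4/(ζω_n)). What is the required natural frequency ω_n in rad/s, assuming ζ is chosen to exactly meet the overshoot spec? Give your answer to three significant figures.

ζ = −ln(OS)/√(π² + (ln OS)²). With OS = 0.250, ln OS = −1.386 and ζ = 1.386/3.434 = 0.404.
Then ω_n = 4/(ζ t_s) = 4/(0.404 × 0.519) = 19.1 rad/s.

ω_n ≈ 19.1 rad/s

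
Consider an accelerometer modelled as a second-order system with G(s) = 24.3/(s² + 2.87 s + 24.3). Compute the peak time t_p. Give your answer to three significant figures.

Comparing the denominator to s² + 2ζω_n s + ω_n²: ω_n = √24.3 = 4.93 rad/s, and 2ζω_n = 2.87 so ζ = 2.87/(2·4.93) = 0.291.
ω_d = ω_n√(1−ζ²) = 4.72 rad/s. Then t_p = π/ω_d = 0.666 s.

t_p ≈ 0.666 s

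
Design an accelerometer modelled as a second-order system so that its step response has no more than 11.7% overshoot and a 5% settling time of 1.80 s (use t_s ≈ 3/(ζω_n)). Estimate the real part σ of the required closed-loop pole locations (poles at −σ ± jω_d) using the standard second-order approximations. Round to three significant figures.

The settling-time spec alone fixes σ = ζω_n = 3/t_s = 3/1.80 = 1.67.
(Overshoot then fixes ζ = 0.564 and hence ω_d = σ·√(1−ζ²)/ζ = 2.44 rad/s.)

σ ≈ 1.67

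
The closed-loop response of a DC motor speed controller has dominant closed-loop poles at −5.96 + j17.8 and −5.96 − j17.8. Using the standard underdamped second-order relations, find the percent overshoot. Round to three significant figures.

%OS ≈ 34.9%

|pole| = ω_n = √(5.96² + 17.8²) = 18.8 rad/s; ζ = cos θ = σ/ω_n = 0.318.
%OS = 100·exp(−πζ/√(1−ζ²)) = 34.9%.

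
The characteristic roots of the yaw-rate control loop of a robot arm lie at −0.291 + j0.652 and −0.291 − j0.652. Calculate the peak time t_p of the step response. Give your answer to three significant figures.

t_p ≈ 4.82 s

t_p = π/ω_d with ω_d = 0.652 (the imaginary part), so t_p = 4.82 s.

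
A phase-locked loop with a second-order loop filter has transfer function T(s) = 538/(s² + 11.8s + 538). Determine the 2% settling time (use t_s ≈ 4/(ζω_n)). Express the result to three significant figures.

t_s ≈ 0.678 s

Comparing the denominator to s² + 2ζω_n s + ω_n²: ω_n = √538 = 23.2 rad/s, and 2ζω_n = 11.8 so ζ = 11.8/(2·23.2) = 0.254.
t_s ≈ 4/(ζω_n) = 4/(0.254·23.2) = 0.678 s.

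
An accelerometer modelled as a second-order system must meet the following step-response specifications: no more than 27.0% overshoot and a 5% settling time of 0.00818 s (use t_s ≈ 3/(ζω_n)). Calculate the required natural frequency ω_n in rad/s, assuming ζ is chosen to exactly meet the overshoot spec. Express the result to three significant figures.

ω_n ≈ 953 rad/s

ζ = −ln(OS)/√(π² + (ln OS)²). With OS = 0.270, ln OS = −1.309 and ζ = 1.309/3.404 = 0.385.
From t_s ≈ 3/(ζω_n): ω_n = 3/(ζ·t_s) = 3/(0.385·0.00818) = 953 rad/s.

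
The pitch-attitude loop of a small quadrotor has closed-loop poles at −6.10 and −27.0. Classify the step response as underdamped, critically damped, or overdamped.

Since the poles are distinct, negative and real, the response is overdamped.

overdamped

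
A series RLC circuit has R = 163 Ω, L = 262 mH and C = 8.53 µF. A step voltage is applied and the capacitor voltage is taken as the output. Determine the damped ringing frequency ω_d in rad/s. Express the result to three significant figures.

ω_d ≈ 592 rad/s

For a series RLC circuit (capacitor voltage as output), ω_n = 1/√(LC) = 1/√(262 mH · 8.53 µF) = 669 rad/s.
ζ = (R/2)·√(C/L) = (163/2)·√(8.53 µF/262 mH) = 0.465.
The damped frequency ω_d = ω_n√(1−ζ²) = 592 rad/s.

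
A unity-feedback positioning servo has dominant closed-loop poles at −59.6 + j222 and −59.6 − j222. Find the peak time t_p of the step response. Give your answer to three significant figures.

t_p ≈ 0.0142 s

t_p = π/ω_d with ω_d = 222 (the imaginary part), so t_p = 0.0142 s.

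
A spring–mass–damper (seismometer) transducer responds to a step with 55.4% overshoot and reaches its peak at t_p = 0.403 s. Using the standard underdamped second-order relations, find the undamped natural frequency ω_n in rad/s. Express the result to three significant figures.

ω_n ≈ 7.93 rad/s

From the overshoot, ζ = −ln(OS)/√(π²+ln²(OS)) = 0.185.
From t_p = π/ω_d, ω_d = π/0.403 = 7.80 rad/s, so ω_n = ω_d/√(1−ζ²) = 7.93 rad/s.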